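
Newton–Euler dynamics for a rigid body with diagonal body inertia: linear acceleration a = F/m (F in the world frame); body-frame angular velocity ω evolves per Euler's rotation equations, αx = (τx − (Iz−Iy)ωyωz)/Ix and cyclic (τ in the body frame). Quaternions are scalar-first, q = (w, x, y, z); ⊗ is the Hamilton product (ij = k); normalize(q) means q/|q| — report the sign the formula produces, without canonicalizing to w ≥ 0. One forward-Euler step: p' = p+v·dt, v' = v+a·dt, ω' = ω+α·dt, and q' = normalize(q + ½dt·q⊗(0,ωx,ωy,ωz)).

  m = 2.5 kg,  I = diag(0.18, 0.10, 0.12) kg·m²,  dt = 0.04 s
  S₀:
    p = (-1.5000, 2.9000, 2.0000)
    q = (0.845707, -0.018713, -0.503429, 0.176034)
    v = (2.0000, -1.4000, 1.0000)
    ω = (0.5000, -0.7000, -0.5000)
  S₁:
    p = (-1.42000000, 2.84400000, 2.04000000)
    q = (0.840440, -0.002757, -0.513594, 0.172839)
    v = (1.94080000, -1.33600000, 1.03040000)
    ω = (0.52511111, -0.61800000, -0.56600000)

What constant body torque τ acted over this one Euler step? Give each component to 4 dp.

τ = (0.1200, 0.1900, -0.1700)

ω₁ − ω₀ = (0.02511111, 0.08200000, -0.06600000)
ω₀×(Iω₀) = (0.0070, -0.0150, 0.0280)
applied torque τ = (0.1200, 0.1900, -0.1700)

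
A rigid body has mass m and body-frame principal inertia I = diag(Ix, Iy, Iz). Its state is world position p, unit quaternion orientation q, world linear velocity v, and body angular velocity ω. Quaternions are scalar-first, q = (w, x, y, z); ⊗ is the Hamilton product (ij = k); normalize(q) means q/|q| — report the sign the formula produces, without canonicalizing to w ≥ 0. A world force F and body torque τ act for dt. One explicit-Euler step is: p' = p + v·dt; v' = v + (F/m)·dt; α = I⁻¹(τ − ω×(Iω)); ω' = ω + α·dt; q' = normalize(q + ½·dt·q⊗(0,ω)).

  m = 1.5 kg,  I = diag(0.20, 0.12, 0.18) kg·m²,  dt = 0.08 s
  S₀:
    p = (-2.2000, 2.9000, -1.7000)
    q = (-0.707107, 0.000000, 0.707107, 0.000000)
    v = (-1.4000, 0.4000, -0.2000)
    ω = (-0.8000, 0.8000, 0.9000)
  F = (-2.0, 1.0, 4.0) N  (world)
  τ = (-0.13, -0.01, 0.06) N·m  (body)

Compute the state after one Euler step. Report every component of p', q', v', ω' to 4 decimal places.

a = F/m = (-1.3333, 0.6667, 2.6667)
p' = p + v·dt = (-2.3120, 2.9320, -1.7160)
v' = v + a·dt = (-1.5067, 0.4533, 0.0133)
gyro term ω×Iω = (0.0432, -0.0144, 0.0512)
α = I⁻¹(τ − ω×Iω) = (-0.8660, 0.0367, 0.0489)
ω' = ω + α·dt = (-0.8693, 0.8029, 0.9039)
2q̇ = q⊗(0,ω) = (-0.5656856, 1.2020819, -0.5656856, -0.0707107)
q + ½dt·q⊗(0,ω), renormalized = (-0.7285, 0.0480, 0.6833, -0.0028)

p' = (-2.3120, 2.9320, -1.7160)
q' = (-0.7285, 0.0480, 0.6833, -0.0028)
v' = (-1.5067, 0.4533, 0.0133)
ω' = (-0.8693, 0.8029, 0.9039)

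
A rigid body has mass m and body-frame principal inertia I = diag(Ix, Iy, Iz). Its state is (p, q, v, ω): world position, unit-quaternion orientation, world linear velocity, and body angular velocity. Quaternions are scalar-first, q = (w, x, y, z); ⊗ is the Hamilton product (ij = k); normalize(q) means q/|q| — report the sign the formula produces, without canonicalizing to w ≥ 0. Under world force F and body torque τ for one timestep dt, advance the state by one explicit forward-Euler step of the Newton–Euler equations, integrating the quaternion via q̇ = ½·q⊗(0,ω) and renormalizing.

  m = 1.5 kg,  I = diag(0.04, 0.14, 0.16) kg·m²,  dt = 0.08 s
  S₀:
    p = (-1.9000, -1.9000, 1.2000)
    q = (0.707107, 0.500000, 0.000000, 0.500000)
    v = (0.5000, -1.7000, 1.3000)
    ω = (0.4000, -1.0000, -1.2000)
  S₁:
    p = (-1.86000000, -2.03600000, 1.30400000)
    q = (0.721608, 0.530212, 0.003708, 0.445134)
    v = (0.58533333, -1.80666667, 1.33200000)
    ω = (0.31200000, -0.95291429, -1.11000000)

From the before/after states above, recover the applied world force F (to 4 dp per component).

v₁ − v₀ = (0.08533333, -0.10666667, 0.03200000)
applied force F = (1.6000, -2.0000, 0.6000)

F = (1.6000, -2.0000, 0.6000)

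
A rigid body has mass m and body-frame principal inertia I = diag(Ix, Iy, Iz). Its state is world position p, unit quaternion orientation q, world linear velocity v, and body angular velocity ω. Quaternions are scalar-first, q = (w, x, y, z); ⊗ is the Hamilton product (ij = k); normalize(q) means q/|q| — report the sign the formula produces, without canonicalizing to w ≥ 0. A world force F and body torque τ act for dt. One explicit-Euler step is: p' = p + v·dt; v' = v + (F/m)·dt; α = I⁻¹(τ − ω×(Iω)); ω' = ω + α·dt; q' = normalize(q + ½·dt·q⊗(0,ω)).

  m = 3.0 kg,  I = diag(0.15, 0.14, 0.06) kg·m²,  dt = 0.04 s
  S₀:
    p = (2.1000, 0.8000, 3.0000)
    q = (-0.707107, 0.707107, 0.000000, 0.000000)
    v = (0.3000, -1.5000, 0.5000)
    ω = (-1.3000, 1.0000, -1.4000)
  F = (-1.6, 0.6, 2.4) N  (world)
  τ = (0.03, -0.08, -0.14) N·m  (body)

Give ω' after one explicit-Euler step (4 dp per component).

ω' = (-1.3219, 0.9303, -1.5020)

ω×(Iω) gyroscopic = (0.1120, 0.1638, 0.0130)
α = I⁻¹(τ − ω×Iω) = (-0.5467, -1.7414, -2.5500)
ω + α·dt = (-1.3219, 0.9303, -1.5020)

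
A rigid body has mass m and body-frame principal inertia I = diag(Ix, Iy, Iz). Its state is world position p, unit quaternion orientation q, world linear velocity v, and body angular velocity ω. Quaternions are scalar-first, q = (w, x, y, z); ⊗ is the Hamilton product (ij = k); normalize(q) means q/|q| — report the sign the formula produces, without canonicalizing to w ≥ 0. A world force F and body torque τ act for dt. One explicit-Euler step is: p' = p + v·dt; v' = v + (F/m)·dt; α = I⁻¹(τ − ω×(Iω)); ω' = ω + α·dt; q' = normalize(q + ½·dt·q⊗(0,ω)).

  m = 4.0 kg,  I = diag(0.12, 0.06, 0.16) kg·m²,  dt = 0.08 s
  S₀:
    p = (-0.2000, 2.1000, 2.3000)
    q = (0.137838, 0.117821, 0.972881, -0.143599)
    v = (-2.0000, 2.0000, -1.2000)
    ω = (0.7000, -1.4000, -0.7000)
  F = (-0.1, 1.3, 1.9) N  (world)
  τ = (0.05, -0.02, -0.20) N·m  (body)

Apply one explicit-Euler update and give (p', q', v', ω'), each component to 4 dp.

p' = (-0.3600, 2.2600, 2.2040)
q' = (0.1846, 0.0862, 0.9622, -0.1809)
v' = (-2.0020, 2.0260, -1.1620)
ω' = (0.6680, -1.4528, -0.8294)

(τ − ω×Iω)/I = (-0.4000, -0.6600, -1.6175)
ω + α·dt = (0.6680, -1.4528, -0.8294)
Hamilton product q⊗(0,ω) = (1.1790394, -0.7855687, -0.2110178, -0.9424527)
q' = normalize(q + ½dt·q⊗(0,ω)) = (0.1846, 0.0862, 0.9622, -0.1809)
p' = p + v·dt = (-0.3600, 2.2600, 2.2040)
v + (F/m)dt = (-2.0020, 2.0260, -1.1620)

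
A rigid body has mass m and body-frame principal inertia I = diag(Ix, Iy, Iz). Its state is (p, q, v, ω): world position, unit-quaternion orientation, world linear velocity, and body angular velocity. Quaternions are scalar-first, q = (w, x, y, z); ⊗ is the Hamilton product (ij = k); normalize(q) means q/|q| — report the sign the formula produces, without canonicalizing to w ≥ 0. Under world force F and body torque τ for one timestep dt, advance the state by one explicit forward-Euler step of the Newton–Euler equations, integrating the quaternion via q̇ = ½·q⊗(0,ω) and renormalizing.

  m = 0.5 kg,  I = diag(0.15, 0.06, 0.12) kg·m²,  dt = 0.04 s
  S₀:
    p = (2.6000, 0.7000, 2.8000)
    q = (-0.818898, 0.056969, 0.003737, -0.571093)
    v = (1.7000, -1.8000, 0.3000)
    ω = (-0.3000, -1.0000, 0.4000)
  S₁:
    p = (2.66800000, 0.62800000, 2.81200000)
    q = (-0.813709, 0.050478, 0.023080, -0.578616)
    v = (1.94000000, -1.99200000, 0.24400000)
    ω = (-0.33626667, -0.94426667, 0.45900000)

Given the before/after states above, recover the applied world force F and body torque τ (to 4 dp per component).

F = (3.0000, -2.4000, -0.7000)
τ = (-0.1600, 0.0800, 0.1500)

Δω = ω₁−ω₀ = (-0.03626667, 0.05573333, 0.05900000)
gyro term ω₀×Iω₀ = (-0.0240, -0.0036, -0.0270)
τ = I·(Δω/dt) + ω₀×(Iω₀) = (-0.1600, 0.0800, 0.1500)
Δv = v₁−v₀ = (0.24000000, -0.19200000, -0.05600000)
m·(v₁−v₀)/dt = (3.0000, -2.4000, -0.7000)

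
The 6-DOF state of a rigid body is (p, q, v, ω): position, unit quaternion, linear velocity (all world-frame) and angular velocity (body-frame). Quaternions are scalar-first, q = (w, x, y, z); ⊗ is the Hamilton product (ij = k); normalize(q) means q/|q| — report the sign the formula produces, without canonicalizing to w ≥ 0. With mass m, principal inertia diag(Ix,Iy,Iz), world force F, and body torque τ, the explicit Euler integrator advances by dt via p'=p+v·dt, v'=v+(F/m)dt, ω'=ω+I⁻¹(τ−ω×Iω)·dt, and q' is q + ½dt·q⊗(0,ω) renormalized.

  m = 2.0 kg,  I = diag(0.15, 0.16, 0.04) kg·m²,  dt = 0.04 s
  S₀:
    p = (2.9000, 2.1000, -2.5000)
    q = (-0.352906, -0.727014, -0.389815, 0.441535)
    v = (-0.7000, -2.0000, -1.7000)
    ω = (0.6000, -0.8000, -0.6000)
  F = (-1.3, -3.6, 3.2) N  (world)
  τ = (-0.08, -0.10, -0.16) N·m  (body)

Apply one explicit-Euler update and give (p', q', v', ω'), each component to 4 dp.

angular accel α = (-0.1493, -0.3775, -3.8800)
new body rate ω' = (0.5940, -0.8151, -0.7552)
2q̇ = q⊗(0,ω) = (0.3892774, 0.3753734, 0.1110374, 1.0272438)
q + ½dt·q⊗(0,ω), renormalized = (-0.3450, -0.7193, -0.3875, 0.4620)
a = F/m = (-0.6500, -1.8000, 1.6000)
p' = p + v·dt = (2.8720, 2.0200, -2.5680)
v + (F/m)dt = (-0.7260, -2.0720, -1.6360)

p' = (2.8720, 2.0200, -2.5680)
q' = (-0.3450, -0.7193, -0.3875, 0.4620)
v' = (-0.7260, -2.0720, -1.6360)
ω' = (0.5940, -0.8151, -0.7552)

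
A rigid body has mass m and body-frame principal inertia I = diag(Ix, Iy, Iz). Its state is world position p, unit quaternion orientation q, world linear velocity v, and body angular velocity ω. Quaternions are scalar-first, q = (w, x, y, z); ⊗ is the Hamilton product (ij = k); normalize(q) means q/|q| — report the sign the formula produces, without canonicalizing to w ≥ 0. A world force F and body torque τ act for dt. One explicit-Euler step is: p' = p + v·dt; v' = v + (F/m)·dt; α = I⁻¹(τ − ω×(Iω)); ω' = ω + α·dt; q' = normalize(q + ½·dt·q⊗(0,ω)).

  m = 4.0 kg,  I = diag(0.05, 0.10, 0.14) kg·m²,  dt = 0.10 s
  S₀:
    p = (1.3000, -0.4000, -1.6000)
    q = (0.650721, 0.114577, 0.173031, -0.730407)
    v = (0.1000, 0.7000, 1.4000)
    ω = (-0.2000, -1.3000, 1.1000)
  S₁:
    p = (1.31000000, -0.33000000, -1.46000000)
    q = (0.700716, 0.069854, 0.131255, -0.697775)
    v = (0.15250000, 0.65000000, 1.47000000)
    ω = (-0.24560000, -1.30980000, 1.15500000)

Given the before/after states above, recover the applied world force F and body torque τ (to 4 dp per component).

F = (2.1000, -2.0000, 2.8000)
τ = (-0.0800, 0.0100, 0.0900)

rate change Δω = (-0.04560000, -0.00980000, 0.05500000)
gyro term ω₀×Iω₀ = (-0.0572, 0.0198, 0.0130)
applied torque τ = (-0.0800, 0.0100, 0.0900)
Δv = v₁−v₀ = (0.05250000, -0.05000000, 0.07000000)
F = m·Δv/dt = (2.1000, -2.0000, 2.8000)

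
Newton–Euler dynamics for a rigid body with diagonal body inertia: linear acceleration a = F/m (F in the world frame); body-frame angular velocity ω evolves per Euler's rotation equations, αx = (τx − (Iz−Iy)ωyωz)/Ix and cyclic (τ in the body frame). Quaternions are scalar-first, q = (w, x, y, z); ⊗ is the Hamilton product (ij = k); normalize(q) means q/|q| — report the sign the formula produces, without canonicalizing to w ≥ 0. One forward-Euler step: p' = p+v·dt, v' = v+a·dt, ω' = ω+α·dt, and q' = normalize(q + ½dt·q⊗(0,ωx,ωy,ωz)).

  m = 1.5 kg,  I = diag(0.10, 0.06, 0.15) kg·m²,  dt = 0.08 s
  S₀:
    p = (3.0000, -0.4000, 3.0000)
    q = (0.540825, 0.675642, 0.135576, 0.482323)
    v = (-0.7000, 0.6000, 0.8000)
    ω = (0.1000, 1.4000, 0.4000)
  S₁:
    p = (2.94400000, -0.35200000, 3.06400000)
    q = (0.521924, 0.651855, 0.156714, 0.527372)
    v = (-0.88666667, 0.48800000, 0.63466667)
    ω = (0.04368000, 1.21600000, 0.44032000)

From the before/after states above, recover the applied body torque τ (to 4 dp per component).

Δω = ω₁−ω₀ = (-0.05632000, -0.18400000, 0.04032000)
ω₀×(Iω₀) = (0.0504, -0.0020, -0.0056)
τ = I·(Δω/dt) + ω₀×(Iω₀) = (-0.0200, -0.1400, 0.0700)

τ = (-0.0200, -0.1400, 0.0700)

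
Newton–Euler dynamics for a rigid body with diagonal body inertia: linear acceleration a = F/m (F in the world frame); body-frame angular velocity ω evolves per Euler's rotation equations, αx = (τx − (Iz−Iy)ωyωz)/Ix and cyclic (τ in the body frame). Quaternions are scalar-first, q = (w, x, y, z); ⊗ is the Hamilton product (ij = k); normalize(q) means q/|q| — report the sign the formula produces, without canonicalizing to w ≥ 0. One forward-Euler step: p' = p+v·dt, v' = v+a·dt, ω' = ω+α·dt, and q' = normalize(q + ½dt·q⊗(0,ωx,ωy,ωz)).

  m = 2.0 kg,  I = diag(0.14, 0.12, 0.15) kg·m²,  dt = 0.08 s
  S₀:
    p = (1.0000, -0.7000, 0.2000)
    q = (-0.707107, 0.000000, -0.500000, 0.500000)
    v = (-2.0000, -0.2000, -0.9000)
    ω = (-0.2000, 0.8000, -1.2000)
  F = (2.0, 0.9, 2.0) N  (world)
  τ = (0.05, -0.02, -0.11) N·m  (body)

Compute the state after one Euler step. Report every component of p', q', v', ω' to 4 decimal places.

(τ − ω×Iω)/I = (0.5629, -0.1467, -0.7547)
new body rate ω' = (-0.1550, 0.7883, -1.2604)
Hamilton product q⊗(0,ω) = (1.0000000, 0.3414214, -0.6656856, 0.7485284)
q' = normalize(q + ½dt·q⊗(0,ω)) = (-0.6660, 0.0136, -0.5257, 0.5290)
p + v·dt = (0.8400, -0.7160, 0.1280)
v + (F/m)dt = (-1.9200, -0.1640, -0.8200)

p' = (0.8400, -0.7160, 0.1280)
q' = (-0.6660, 0.0136, -0.5257, 0.5290)
v' = (-1.9200, -0.1640, -0.8200)
ω' = (-0.1550, 0.7883, -1.2604)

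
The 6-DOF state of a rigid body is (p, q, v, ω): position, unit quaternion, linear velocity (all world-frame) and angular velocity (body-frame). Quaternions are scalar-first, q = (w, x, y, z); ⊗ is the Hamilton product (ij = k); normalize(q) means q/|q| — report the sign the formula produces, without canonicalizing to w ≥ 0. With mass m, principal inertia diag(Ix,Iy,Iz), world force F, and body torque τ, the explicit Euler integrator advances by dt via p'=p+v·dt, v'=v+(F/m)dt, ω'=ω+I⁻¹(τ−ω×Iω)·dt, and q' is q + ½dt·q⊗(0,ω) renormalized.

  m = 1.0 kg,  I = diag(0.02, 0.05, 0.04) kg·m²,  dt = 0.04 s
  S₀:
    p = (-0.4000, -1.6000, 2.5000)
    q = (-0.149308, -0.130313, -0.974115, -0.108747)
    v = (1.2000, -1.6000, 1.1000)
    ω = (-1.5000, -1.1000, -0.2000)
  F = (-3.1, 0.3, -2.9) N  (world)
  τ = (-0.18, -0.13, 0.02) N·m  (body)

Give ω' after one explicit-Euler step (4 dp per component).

angular accel α = (-8.8900, -2.4800, -0.7375)
new body rate ω' = (-1.8556, -1.1992, -0.2295)

ω' = (-1.8556, -1.1992, -0.2295)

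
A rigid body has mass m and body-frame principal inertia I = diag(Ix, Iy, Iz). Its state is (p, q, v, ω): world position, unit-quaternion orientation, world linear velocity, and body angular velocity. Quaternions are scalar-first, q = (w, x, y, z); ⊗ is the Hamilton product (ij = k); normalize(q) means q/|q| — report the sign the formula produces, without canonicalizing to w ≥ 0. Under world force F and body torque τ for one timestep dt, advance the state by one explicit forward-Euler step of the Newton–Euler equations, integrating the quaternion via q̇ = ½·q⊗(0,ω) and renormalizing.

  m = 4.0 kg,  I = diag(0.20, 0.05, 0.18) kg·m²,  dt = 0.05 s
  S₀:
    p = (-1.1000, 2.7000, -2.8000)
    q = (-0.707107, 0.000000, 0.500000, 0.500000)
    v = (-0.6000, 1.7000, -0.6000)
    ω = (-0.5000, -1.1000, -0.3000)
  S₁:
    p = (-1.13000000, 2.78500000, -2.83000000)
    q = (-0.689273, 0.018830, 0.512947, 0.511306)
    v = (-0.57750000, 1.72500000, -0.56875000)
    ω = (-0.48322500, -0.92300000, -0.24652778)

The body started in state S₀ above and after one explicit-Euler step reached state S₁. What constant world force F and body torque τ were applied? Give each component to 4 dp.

Δv = v₁−v₀ = (0.02250000, 0.02500000, 0.03125000)
F = m·Δv/dt = (1.8000, 2.0000, 2.5000)
ω₁ − ω₀ = (0.01677500, 0.17700000, 0.05347222)
gyro term ω₀×Iω₀ = (0.0429, 0.0030, -0.0825)
applied torque τ = (0.1100, 0.1800, 0.1100)

F = (1.8000, 2.0000, 2.5000)
τ = (0.1100, 0.1800, 0.1100)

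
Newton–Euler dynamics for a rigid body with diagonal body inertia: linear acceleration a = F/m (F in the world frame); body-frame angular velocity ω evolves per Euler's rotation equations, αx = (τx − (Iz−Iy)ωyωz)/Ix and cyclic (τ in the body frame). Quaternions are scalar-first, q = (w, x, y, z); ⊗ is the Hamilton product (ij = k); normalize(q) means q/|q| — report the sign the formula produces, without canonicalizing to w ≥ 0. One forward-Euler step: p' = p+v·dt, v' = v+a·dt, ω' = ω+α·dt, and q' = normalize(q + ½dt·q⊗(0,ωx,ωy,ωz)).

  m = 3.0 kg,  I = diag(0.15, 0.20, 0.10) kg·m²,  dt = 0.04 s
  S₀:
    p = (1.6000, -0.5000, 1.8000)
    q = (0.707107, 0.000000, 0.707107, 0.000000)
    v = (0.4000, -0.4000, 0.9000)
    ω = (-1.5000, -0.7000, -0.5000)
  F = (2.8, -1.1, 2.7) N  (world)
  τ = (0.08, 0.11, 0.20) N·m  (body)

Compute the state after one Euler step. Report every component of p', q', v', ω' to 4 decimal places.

p' = (1.6160, -0.5160, 1.8360)
q' = (0.7166, -0.0283, 0.6968, 0.0141)
v' = (0.4373, -0.4147, 0.9360)
ω' = (-1.4693, -0.6855, -0.4410)

precession coupling ω×(Iω) = (-0.0350, 0.0375, 0.0525)
angular accel α = (0.7667, 0.3625, 1.4750)
new body rate ω' = (-1.4693, -0.6855, -0.4410)
2q̇ = q⊗(0,ω) = (0.4949749, -1.4142140, -0.4949749, 0.7071070)
q' = normalize(q + ½dt·q⊗(0,ω)) = (0.7166, -0.0283, 0.6968, 0.0141)
new position p' = (1.6160, -0.5160, 1.8360)
v + (F/m)dt = (0.4373, -0.4147, 0.9360)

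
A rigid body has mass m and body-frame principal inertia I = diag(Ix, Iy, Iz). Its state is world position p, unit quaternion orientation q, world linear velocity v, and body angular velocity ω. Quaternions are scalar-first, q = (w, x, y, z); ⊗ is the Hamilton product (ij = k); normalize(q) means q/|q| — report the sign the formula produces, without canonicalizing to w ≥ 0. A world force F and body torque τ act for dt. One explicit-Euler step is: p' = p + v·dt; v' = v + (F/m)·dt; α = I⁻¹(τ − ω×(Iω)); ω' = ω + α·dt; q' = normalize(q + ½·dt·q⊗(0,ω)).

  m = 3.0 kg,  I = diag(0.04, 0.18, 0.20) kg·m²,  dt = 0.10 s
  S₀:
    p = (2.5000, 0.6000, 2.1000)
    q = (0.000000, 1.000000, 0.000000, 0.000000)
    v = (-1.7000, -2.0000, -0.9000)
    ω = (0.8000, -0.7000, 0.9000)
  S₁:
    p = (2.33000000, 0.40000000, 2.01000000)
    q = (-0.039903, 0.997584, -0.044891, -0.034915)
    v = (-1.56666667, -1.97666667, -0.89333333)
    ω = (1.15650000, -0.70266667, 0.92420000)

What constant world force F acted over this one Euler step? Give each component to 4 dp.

F = (4.0000, 0.7000, 0.2000)

Δv = v₁−v₀ = (0.13333333, 0.02333333, 0.00666667)
applied force F = (4.0000, 0.7000, 0.2000)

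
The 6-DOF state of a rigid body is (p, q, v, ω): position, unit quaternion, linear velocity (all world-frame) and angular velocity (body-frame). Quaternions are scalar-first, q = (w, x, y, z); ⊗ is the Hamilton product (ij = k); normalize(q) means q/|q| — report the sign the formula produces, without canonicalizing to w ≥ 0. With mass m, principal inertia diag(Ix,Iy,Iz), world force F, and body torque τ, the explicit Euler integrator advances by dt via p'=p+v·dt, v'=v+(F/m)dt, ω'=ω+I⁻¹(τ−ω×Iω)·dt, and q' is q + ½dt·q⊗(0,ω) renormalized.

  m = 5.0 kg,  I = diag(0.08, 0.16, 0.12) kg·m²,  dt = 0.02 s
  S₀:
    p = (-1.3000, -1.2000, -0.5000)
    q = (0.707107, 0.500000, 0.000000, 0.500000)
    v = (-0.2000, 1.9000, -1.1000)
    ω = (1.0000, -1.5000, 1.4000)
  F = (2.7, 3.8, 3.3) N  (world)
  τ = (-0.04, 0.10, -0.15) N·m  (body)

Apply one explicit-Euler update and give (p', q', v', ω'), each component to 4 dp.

angular accel α = (-1.5500, 0.9750, -0.2500)
ω + α·dt = (0.9690, -1.4805, 1.3950)
q⊗(0,ω) = (-1.2000000, 1.4571070, -1.2606605, 0.2399498)
q + ½dt·q⊗(0,ω), renormalized = (0.6949, 0.5144, -0.0126, 0.5023)
new position p' = (-1.3040, -1.1620, -0.5220)
v' = v + a·dt = (-0.1892, 1.9152, -1.0868)

p' = (-1.3040, -1.1620, -0.5220)
q' = (0.6949, 0.5144, -0.0126, 0.5023)
v' = (-0.1892, 1.9152, -1.0868)
ω' = (0.9690, -1.4805, 1.3950)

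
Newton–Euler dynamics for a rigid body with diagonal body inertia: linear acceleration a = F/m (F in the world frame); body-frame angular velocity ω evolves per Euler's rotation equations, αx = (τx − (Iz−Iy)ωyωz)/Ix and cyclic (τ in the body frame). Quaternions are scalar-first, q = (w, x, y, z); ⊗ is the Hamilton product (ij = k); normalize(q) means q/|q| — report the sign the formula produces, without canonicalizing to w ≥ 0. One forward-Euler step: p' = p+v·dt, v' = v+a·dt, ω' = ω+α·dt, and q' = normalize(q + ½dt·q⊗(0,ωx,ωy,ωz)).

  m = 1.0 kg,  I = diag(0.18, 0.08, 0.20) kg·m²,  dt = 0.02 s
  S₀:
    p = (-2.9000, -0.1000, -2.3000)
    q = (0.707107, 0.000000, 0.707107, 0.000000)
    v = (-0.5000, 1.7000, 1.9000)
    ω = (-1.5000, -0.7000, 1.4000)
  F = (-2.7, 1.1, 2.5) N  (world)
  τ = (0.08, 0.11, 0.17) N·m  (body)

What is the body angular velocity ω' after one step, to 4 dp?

(τ − ω×Iω)/I = (1.0978, 0.8500, 1.3750)
ω + α·dt = (-1.4780, -0.6830, 1.4275)

ω' = (-1.4780, -0.6830, 1.4275)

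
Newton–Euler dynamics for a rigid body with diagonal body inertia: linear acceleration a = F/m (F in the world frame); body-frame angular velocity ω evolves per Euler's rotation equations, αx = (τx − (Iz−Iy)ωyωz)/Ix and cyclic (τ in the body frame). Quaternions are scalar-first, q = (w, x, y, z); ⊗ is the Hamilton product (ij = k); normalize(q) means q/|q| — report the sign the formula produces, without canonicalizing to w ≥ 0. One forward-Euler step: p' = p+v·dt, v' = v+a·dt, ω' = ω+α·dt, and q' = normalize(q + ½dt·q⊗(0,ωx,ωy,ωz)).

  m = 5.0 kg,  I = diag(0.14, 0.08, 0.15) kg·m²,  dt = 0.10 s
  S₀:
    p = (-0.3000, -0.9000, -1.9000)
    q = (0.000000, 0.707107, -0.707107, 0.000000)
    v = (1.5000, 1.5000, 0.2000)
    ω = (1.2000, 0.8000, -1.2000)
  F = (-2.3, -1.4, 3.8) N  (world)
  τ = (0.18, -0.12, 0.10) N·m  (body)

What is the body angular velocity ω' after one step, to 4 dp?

ω' = (1.3766, 0.6320, -1.0949)

α = I⁻¹(τ − ω×Iω) = (1.7657, -1.6800, 1.0507)
ω + α·dt = (1.3766, 0.6320, -1.0949)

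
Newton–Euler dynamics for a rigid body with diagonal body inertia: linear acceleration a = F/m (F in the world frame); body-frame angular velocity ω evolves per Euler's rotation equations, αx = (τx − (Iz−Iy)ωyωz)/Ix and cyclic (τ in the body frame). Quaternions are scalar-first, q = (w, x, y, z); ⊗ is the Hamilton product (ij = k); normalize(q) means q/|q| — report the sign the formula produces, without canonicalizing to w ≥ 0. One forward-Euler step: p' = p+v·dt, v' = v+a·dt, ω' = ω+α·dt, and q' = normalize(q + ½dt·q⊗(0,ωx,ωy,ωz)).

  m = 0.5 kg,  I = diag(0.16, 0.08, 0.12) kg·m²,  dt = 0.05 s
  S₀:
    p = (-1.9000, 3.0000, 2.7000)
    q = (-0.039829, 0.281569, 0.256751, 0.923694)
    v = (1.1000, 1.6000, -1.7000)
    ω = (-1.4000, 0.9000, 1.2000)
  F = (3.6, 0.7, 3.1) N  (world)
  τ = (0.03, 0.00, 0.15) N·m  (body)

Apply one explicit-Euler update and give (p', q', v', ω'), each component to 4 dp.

p' = (-1.8450, 3.0800, 2.6150)
q' = (-0.0634, 0.2695, 0.2148, 0.9366)
v' = (1.4600, 1.6700, -1.3900)
ω' = (-1.4041, 0.9420, 1.2205)

angular accel α = (-0.0825, 0.8400, 0.4100)
ω + α·dt = (-1.4041, 0.9420, 1.2205)
2q̇ = q⊗(0,ω) = (-0.9453121, -0.4674628, -1.6669005, 0.5650687)
updated quaternion q' = (-0.0634, 0.2695, 0.2148, 0.9366)
new position p' = (-1.8450, 3.0800, 2.6150)
v + (F/m)dt = (1.4600, 1.6700, -1.3900)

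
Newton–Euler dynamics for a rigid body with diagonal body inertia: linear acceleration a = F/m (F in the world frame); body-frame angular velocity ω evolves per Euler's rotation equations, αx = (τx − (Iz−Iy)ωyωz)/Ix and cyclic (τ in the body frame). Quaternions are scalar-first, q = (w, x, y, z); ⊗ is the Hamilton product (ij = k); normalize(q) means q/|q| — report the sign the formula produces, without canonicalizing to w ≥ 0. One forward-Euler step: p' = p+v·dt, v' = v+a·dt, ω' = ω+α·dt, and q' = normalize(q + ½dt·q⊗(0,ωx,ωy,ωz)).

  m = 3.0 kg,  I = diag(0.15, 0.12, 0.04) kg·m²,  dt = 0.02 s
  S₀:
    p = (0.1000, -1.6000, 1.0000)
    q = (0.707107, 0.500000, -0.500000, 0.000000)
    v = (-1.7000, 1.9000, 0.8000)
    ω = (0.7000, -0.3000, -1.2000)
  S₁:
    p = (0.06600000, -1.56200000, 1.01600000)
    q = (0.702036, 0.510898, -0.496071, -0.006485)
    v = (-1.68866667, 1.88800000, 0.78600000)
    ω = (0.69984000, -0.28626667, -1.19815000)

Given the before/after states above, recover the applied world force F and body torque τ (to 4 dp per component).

Δω = ω₁−ω₀ = (-0.00016000, 0.01373333, 0.00185000)
gyro term ω₀×Iω₀ = (-0.0288, -0.0924, 0.0063)
τ = I·(Δω/dt) + ω₀×(Iω₀) = (-0.0300, -0.0100, 0.0100)
v₁ − v₀ = (0.01133333, -0.01200000, -0.01400000)
applied force F = (1.7000, -1.8000, -2.1000)

F = (1.7000, -1.8000, -2.1000)
τ = (-0.0300, -0.0100, 0.0100)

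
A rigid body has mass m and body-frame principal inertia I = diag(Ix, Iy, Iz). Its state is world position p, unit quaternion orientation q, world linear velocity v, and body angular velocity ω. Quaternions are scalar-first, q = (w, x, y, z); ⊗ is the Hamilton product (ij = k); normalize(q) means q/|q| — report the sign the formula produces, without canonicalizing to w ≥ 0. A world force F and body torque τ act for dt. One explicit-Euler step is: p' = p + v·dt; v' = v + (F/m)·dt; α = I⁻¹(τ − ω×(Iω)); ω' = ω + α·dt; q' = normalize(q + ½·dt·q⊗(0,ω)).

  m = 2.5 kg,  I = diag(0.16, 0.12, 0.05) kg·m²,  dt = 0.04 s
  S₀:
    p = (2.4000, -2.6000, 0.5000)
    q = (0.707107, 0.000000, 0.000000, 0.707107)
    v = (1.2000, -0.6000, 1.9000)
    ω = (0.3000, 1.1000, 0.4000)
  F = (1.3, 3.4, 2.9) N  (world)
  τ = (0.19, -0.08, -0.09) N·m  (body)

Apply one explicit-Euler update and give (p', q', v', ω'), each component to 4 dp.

p' = (2.4480, -2.6240, 0.5760)
q' = (0.7012, -0.0113, 0.0198, 0.7126)
v' = (1.2208, -0.5456, 1.9464)
ω' = (0.3552, 1.0689, 0.3386)

(τ − ω×Iω)/I = (1.3800, -0.7767, -1.5360)
new body rate ω' = (0.3552, 1.0689, 0.3386)
q⊗(0,ω) = (-0.2828428, -0.5656856, 0.9899498, 0.2828428)
q' = normalize(q + ½dt·q⊗(0,ω)) = (0.7012, -0.0113, 0.0198, 0.7126)
a = F/m = (0.5200, 1.3600, 1.1600)
new position p' = (2.4480, -2.6240, 0.5760)
v' = v + a·dt = (1.2208, -0.5456, 1.9464)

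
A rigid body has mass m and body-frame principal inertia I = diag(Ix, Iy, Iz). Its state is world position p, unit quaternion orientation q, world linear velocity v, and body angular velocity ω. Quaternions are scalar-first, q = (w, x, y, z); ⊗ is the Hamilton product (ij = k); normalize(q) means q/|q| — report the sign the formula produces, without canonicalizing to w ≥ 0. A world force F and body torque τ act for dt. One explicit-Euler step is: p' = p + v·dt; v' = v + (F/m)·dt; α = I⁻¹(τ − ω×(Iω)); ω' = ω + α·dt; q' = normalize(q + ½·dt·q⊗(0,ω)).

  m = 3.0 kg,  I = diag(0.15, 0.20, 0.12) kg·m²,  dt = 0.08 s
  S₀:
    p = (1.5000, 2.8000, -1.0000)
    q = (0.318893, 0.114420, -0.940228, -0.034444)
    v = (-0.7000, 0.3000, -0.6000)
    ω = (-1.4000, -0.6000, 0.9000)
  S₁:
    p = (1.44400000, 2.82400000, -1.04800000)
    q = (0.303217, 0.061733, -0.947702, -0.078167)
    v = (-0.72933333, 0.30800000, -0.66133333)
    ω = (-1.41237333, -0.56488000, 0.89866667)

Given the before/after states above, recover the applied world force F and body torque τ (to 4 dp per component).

F = (-1.1000, 0.3000, -2.3000)
τ = (0.0200, 0.0500, 0.0400)

Δω = ω₁−ω₀ = (-0.01237333, 0.03512000, -0.00133333)
applied torque τ = (0.0200, 0.0500, 0.0400)
velocity change Δv = (-0.02933333, 0.00800000, -0.06133333)
F = m·Δv/dt = (-1.1000, 0.3000, -2.3000)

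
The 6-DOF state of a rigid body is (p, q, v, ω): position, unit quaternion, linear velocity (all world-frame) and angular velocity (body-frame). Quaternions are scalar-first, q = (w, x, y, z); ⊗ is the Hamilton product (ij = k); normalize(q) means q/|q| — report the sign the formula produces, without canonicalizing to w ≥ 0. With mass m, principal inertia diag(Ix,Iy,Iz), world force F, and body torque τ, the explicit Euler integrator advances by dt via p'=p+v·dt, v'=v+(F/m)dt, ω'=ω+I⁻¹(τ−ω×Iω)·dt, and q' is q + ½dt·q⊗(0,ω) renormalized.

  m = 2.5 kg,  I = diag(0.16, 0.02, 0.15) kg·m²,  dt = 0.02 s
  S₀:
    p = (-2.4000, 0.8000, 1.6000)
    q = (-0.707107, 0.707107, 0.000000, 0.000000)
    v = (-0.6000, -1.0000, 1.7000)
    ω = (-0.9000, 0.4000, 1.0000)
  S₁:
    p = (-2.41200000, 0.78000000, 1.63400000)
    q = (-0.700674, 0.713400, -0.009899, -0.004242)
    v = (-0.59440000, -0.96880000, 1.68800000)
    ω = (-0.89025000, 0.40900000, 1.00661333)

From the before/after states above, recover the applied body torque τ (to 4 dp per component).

Δω = ω₁−ω₀ = (0.00975000, 0.00900000, 0.00661333)
applied torque τ = (0.1300, 0.0000, 0.1000)

τ = (0.1300, 0.0000, 0.1000)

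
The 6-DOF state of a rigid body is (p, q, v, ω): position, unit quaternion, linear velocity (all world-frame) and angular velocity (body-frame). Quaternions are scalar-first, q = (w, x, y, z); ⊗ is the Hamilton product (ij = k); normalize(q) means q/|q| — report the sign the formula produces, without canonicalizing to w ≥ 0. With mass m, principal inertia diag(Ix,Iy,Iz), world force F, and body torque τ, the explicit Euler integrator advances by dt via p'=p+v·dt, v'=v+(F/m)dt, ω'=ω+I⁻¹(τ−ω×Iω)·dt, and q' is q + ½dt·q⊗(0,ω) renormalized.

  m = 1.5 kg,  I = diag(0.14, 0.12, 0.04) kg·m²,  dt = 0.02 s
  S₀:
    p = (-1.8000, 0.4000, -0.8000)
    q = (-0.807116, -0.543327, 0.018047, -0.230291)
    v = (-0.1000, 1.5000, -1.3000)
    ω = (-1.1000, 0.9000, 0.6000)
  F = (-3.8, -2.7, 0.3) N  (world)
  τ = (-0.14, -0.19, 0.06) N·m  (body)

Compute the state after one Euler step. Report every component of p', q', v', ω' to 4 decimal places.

p' = (-1.8020, 0.4300, -0.8260)
q' = (-0.8118, -0.5322, 0.0166, -0.2398)
v' = (-0.1507, 1.4640, -1.2960)
ω' = (-1.1138, 0.8793, 0.6201)

(τ − ω×Iω)/I = (-0.6914, -1.0333, 1.0050)
ω' = ω + α·dt = (-1.1138, 0.8793, 0.6201)
2q̇ = q⊗(0,ω) = (-0.4757274, 1.1059177, -0.1470881, -0.9534122)
q' = normalize(q + ½dt·q⊗(0,ω)) = (-0.8118, -0.5322, 0.0166, -0.2398)
linear accel F/m = (-2.5333, -1.8000, 0.2000)
new position p' = (-1.8020, 0.4300, -0.8260)
v + (F/m)dt = (-0.1507, 1.4640, -1.2960)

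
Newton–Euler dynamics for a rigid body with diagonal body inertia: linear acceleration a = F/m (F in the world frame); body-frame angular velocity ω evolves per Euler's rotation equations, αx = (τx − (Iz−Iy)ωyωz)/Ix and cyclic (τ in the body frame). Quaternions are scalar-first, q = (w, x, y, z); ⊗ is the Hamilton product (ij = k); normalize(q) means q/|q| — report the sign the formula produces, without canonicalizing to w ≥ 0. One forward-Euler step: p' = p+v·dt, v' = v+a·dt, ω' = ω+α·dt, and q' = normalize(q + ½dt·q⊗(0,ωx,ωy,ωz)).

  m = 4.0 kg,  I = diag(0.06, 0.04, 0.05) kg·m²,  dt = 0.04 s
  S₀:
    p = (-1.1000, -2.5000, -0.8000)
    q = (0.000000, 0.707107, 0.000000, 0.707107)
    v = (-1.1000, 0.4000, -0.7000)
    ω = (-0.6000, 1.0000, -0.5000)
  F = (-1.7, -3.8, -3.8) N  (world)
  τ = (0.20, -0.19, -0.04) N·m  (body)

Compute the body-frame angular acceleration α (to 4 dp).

α = (3.4167, -4.8250, -1.0400)

precession coupling ω×(Iω) = (-0.0050, 0.0030, 0.0120)
α = I⁻¹(τ − ω×Iω) = (3.4167, -4.8250, -1.0400)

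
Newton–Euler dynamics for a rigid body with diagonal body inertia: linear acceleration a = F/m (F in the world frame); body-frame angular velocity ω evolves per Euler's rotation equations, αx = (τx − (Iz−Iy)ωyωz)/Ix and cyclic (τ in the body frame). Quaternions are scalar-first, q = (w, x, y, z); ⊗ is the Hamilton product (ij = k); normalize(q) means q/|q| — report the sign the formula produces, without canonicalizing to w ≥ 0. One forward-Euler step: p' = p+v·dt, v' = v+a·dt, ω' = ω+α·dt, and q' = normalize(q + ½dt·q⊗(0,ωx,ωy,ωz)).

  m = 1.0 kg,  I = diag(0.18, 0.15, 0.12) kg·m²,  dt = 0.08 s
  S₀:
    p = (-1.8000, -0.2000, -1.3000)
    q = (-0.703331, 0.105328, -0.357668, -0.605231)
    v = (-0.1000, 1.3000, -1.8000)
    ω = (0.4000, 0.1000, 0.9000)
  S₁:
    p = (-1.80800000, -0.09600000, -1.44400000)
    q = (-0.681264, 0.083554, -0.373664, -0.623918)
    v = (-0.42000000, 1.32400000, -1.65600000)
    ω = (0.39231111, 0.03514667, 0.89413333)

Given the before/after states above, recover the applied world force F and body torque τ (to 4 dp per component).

Δω = ω₁−ω₀ = (-0.00768889, -0.06485333, -0.00586667)
I·α + gyro = (-0.0200, -0.1000, -0.0100)
velocity change Δv = (-0.32000000, 0.02400000, 0.14400000)
m·(v₁−v₀)/dt = (-4.0000, 0.3000, 1.8000)

F = (-4.0000, 0.3000, 1.8000)
τ = (-0.0200, -0.1000, -0.0100)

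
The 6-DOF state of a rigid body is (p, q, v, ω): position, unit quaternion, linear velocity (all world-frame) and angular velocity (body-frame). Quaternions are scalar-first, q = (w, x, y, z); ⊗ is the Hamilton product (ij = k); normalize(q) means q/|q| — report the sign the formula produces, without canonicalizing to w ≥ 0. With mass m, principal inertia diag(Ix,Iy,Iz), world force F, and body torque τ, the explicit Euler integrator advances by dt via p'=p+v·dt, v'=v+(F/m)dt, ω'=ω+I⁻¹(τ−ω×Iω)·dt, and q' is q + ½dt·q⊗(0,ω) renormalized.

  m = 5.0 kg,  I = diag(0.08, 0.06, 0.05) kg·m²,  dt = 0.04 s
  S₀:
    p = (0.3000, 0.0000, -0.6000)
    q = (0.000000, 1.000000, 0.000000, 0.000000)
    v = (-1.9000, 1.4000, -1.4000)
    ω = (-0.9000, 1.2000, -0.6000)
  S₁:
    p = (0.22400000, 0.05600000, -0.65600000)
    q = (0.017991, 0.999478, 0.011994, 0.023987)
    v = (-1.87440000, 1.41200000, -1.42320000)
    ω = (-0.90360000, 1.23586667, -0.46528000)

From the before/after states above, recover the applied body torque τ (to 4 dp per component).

τ = (0.0000, 0.0700, 0.1900)

Δω = ω₁−ω₀ = (-0.00360000, 0.03586667, 0.13472000)
τ = I·(Δω/dt) + ω₀×(Iω₀) = (0.0000, 0.0700, 0.1900)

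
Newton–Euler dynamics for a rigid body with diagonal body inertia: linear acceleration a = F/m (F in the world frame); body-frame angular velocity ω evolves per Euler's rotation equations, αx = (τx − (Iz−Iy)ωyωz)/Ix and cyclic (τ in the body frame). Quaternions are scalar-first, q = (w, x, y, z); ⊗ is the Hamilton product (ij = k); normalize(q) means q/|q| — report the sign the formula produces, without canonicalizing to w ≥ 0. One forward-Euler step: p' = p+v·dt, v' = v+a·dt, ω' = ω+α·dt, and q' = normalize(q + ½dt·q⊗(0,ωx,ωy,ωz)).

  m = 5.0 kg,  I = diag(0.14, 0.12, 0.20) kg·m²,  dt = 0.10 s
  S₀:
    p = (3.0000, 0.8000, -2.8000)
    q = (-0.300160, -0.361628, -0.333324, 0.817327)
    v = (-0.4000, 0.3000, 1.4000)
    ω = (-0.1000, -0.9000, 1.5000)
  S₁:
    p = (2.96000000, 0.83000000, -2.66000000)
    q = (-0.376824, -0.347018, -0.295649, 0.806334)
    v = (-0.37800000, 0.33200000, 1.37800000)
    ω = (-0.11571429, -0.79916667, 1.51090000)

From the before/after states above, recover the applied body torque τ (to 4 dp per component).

ω₁ − ω₀ = (-0.01571429, 0.10083333, 0.01090000)
τ = I·(Δω/dt) + ω₀×(Iω₀) = (-0.1300, 0.1300, 0.0200)

τ = (-0.1300, 0.1300, 0.0200)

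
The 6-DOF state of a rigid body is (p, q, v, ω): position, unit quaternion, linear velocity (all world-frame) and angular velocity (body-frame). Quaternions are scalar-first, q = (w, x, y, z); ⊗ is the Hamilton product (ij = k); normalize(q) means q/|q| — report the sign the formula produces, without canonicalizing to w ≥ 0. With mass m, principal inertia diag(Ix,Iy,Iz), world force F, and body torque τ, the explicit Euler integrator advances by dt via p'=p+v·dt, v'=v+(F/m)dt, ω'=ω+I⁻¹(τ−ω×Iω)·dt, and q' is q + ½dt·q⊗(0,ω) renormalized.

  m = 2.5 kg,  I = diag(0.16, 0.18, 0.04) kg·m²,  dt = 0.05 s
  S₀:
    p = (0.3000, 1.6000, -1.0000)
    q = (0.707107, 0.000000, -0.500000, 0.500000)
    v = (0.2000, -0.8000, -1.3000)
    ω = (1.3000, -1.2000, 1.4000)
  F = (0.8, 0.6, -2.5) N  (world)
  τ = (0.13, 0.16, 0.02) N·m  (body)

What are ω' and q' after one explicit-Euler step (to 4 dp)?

ω' = (1.2671, -1.2162, 1.4640)
q' = (0.6735, 0.0204, -0.5042, 0.5401)

precession coupling ω×(Iω) = (0.2352, 0.2184, -0.0312)
angular accel α = (-0.6575, -0.3244, 1.2800)
new body rate ω' = (1.2671, -1.2162, 1.4640)
Hamilton product q⊗(0,ω) = (-1.3000000, 0.8192391, -0.1985284, 1.6399498)
q + ½dt·q⊗(0,ω), renormalized = (0.6735, 0.0204, -0.5042, 0.5401)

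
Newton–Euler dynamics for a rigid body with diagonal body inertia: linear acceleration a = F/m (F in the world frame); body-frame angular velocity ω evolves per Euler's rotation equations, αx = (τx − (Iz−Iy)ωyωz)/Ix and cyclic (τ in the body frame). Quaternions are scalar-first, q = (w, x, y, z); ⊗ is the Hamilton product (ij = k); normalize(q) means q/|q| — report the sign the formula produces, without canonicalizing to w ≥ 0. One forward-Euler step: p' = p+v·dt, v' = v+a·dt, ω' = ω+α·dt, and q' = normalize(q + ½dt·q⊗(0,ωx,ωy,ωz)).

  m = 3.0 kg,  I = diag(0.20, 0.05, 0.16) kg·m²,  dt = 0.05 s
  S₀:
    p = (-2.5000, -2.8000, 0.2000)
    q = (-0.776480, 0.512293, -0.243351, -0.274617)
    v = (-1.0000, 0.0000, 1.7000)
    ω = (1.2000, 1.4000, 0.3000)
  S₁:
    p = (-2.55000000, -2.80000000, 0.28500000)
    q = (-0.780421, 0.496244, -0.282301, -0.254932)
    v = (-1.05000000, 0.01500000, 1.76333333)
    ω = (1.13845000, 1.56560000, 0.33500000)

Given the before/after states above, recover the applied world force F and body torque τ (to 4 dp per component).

Δv = v₁−v₀ = (-0.05000000, 0.01500000, 0.06333333)
applied force F = (-3.0000, 0.9000, 3.8000)
rate change Δω = (-0.06155000, 0.16560000, 0.03500000)
applied torque τ = (-0.2000, 0.1800, -0.1400)

F = (-3.0000, 0.9000, 3.8000)
τ = (-0.2000, 0.1800, -0.1400)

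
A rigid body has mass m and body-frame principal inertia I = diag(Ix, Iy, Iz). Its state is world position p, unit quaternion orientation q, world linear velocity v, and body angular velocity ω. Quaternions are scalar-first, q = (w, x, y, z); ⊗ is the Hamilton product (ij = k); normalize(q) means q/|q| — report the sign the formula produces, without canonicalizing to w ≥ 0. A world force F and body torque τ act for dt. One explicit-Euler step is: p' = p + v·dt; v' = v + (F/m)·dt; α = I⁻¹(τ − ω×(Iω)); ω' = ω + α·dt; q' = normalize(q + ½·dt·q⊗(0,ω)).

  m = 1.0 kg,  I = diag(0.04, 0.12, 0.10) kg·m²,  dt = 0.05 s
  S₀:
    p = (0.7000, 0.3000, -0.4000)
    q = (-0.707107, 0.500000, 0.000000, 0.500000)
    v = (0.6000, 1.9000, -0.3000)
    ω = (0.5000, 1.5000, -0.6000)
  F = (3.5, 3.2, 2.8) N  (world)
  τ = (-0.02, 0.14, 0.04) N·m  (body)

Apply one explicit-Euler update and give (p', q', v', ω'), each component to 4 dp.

p' = (0.7300, 0.3950, -0.4150)
q' = (-0.7052, 0.4720, -0.0128, 0.5289)
v' = (0.7750, 2.0600, -0.1600)
ω' = (0.4525, 1.5508, -0.6100)

linear accel F/m = (3.5000, 3.2000, 2.8000)
p' = p + v·dt = (0.7300, 0.3950, -0.4150)
v' = v + a·dt = (0.7750, 2.0600, -0.1600)
precession coupling ω×(Iω) = (0.0180, 0.0180, 0.0600)
(τ − ω×Iω)/I = (-0.9500, 1.0167, -0.2000)
new body rate ω' = (0.4525, 1.5508, -0.6100)
Hamilton product q⊗(0,ω) = (0.0500000, -1.1035535, -0.5106605, 1.1742642)
updated quaternion q' = (-0.7052, 0.4720, -0.0128, 0.5289)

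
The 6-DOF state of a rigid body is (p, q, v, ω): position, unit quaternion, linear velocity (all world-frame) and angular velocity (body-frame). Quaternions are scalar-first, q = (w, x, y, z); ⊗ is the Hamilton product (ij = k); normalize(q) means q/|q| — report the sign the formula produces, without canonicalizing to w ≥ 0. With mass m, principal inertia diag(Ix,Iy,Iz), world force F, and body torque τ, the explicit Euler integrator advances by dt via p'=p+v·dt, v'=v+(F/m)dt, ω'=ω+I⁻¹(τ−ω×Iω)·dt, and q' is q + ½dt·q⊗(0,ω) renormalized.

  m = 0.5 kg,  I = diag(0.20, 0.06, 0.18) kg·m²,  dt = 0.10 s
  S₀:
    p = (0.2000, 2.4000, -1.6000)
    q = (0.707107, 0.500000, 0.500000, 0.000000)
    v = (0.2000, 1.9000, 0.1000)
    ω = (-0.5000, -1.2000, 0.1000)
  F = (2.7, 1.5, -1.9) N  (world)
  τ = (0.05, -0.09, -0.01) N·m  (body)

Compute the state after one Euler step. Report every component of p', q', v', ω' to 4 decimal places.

p' = (0.2200, 2.5900, -1.5900)
q' = (0.7480, 0.4838, 0.4541, -0.0139)
v' = (0.7400, 2.2000, -0.2800)
ω' = (-0.4678, -1.3483, 0.1411)

new position p' = (0.2200, 2.5900, -1.5900)
new velocity v' = (0.7400, 2.2000, -0.2800)
gyro term ω×Iω = (-0.0144, -0.0010, -0.0840)
(τ − ω×Iω)/I = (0.3220, -1.4833, 0.4111)
new body rate ω' = (-0.4678, -1.3483, 0.1411)
2q̇ = q⊗(0,ω) = (0.8500000, -0.3035535, -0.8985284, -0.2792893)
q' = normalize(q + ½dt·q⊗(0,ω)) = (0.7480, 0.4838, 0.4541, -0.0139)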